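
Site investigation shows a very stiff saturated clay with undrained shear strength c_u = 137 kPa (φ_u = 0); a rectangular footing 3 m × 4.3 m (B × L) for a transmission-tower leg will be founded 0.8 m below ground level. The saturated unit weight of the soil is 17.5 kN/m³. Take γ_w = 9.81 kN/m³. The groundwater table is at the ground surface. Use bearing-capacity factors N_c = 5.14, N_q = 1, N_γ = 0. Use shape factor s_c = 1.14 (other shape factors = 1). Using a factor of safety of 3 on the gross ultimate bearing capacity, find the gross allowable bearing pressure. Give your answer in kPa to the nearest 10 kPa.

With the water table at the surface the whole profile is submerged: γ' = 17.5 − 9.81 = 7.69 kN/m³, so q = γ'·D_f = 6.152 kPa.
q_ult = c·N_c·s_c + q·N_q
     = 137 × 5.14 × 1.14 + 6.152 × 1
     = 802.77 + 6.152 = 808.92 kPa.
q_all = 808.92 / 3 = 269.64 kPa.

q_all ≈ 270 kPa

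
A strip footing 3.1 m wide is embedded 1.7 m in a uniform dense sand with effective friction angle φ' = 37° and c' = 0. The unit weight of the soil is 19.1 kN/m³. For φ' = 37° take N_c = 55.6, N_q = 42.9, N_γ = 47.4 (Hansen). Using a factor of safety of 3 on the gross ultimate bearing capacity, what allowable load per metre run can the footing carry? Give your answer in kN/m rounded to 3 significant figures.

≈ 2890 kN/m

Effective surcharge at the founding depth q = γ·D_f = 19.1 × 1.7 = 32.47 kPa.
q_ult = q·N_q + 0.5·γ·B·N_γ
     = 32.47 × 42.9 + 0.5 × 19.1 × 3.1 × 47.4
     = 1393 + 1403.3 = 2796.2 kPa.
Gross allowable pressure q_all = 2796.2 / 3 = 932.08 kPa.
Allowable wall load = q_all × B = 932.08 × 3.1 = 2889.4 kN per metre run.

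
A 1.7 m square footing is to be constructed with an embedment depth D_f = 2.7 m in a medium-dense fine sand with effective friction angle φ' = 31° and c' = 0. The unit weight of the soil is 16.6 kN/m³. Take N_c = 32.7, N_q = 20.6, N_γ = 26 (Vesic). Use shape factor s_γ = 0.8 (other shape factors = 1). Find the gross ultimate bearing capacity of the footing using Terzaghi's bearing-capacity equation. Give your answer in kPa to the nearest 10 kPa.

q = γ·D_f = 16.6 × 2.7 = 44.82 kPa.
q·N_q = 44.82 × 20.6 = 923.29 kPa
0.5·γ·B·N_γ·s_γ = 0.5 × 16.6 × 1.7 × 26 × 0.8 = 293.49 kPa
q_ult = 923.29 + 293.49 = 1216.8 kPa.

q_ult ≈ 1220 kPa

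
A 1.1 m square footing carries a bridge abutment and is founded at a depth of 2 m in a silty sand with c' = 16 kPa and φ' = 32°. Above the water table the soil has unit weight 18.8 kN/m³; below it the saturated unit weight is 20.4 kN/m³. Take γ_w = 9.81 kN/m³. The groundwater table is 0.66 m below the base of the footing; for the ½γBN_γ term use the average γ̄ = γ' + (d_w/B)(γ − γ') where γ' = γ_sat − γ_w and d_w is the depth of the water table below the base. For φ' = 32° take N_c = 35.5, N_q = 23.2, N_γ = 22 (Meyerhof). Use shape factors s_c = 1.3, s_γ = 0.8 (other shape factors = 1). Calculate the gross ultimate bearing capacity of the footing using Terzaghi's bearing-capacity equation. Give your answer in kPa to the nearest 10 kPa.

q_ult ≈ 1760 kPa

q = γ·D_f = 18.8 × 2 = 37.6 kPa.
γ' = 10.59 kN/m³; averaging over the depth B below the base, γ̄ = γ' + (d_w/B)(γ − γ') = 15.516 kN/m³.
c·N_c·s_c = 16 × 35.5 × 1.3 = 738.4 kPa
q·N_q = 37.6 × 23.2 = 872.32 kPa
0.5·γ·B·N_γ·s_γ = 0.5 × 15.516 × 1.1 × 22 × 0.8 = 150.19 kPa
q_ult = 738.4 + 872.32 + 150.19 = 1760.9 kPa.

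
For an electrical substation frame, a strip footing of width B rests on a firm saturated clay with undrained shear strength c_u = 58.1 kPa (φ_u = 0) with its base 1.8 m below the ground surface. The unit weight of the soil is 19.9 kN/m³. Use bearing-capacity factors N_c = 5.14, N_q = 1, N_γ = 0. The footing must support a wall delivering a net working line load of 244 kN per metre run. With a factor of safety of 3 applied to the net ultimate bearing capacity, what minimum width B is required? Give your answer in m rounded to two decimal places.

B = 2.45 m

Effective surcharge at the founding depth q = γ·D_f = 19.9 × 1.8 = 35.82 kPa.
q_ult = c·N_c + q·N_q
     = 58.1 × 5.14 + 35.82 × 1
     = 298.63 + 35.82 = 334.45 kPa.
For φ = 0 the ½γBN_γ term vanishes, so q_ult is independent of B. q_net = 334.45 − 35.82 = 298.63 kPa; q_all(net) = 298.63/3 = 99.545 kPa.
Required width B = w / q_all(net) = 244 / 99.545 = 2.451 m.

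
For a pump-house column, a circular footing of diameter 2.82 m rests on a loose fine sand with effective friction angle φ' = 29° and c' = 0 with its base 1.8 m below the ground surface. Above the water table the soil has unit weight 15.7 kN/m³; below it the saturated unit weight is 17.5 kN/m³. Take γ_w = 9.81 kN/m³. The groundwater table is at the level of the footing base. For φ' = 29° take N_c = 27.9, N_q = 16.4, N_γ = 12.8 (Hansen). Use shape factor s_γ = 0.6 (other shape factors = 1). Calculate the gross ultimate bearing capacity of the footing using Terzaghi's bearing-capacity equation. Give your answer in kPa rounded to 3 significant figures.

q = γ·D_f = 15.7 × 1.8 = 28.26 kPa.
For the ½γBN_γ term take γ' = 17.5 − 9.81 = 7.69 kN/m³ (soil below base is submerged).
q·N_q = 28.26 × 16.4 = 463.46 kPa
0.5·γ·B·N_γ·s_γ = 0.5 × 7.69 × 2.82 × 12.8 × 0.6 = 83.273 kPa
q_ult = 463.46 + 83.273 = 546.74 kPa.

q_ult ≈ 547 kPa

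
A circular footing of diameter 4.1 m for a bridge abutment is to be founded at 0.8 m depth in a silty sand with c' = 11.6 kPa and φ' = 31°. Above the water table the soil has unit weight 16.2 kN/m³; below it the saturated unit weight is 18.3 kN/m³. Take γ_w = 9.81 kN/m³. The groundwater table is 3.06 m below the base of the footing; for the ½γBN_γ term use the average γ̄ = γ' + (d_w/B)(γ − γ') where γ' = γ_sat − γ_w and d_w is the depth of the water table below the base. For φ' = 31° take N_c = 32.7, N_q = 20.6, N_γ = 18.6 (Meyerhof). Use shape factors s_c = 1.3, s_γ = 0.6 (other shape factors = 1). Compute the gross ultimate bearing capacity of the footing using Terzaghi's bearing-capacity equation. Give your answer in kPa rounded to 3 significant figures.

q_ult ≈ 1090 kPa

Effective surcharge at the founding depth q = γ·D_f = 16.2 × 0.8 = 12.96 kPa.
With d_w = 3.06 m < B, γ̄ = 8.49 + (3.06/4.1) × (16.2 − 8.49) = 14.244 kN/m³.
q_ult = c·N_c·s_c + q·N_q + 0.5·γ·B·N_γ·s_γ
     = 11.6 × 32.7 × 1.3 + 12.96 × 20.6 + 0.5 × 14.244 × 4.1 × 18.6 × 0.6
     = 493.12 + 266.98 + 325.88 = 1086 kPa.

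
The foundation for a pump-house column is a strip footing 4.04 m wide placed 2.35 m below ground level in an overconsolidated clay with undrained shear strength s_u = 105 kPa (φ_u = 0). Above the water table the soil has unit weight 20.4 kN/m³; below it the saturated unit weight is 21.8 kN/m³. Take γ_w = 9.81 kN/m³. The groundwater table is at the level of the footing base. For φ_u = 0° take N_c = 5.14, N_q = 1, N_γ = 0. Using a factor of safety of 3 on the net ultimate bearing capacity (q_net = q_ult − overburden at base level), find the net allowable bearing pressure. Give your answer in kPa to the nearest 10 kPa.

Overburden at base level: q = 20.4 × 2.35 = 47.94 kPa.
Cohesion term c·N_c = 105 × 5.14 = 539.7 kPa; surcharge term q·N_q = 47.94 × 1 = 47.94 kPa.
q_ult = 539.7 + 47.94 = 587.64 kPa.
q_net = 587.64 − 47.94 = 539.7 kPa.
q_all(net) = 539.7 / 3 = 179.9 kPa.

q_all(net) ≈ 180 kPa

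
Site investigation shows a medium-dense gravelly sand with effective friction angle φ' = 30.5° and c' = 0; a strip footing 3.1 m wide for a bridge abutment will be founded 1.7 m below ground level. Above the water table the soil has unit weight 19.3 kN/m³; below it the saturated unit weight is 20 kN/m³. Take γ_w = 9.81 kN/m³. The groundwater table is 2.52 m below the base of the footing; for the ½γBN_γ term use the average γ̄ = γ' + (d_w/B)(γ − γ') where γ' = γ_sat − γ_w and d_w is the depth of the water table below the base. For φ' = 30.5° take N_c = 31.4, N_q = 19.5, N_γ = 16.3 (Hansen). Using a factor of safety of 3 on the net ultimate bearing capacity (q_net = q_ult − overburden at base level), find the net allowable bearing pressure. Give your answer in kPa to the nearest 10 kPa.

q_all(net) ≈ 350 kPa

q = γ·D_f = 19.3 × 1.7 = 32.81 kPa.
γ' = 10.19 kN/m³; averaging over the depth B below the base, γ̄ = γ' + (d_w/B)(γ − γ') = 17.596 kN/m³.
q·N_q = 32.81 × 19.5 = 639.8 kPa
0.5·γ·B·N_γ = 0.5 × 17.596 × 3.1 × 16.3 = 444.55 kPa
q_ult = 639.8 + 444.55 = 1084.3 kPa.
q_net = 1084.3 − 32.81 = 1051.5 kPa.
q_all(net) = 1051.5 / 3 = 350.51 kPa.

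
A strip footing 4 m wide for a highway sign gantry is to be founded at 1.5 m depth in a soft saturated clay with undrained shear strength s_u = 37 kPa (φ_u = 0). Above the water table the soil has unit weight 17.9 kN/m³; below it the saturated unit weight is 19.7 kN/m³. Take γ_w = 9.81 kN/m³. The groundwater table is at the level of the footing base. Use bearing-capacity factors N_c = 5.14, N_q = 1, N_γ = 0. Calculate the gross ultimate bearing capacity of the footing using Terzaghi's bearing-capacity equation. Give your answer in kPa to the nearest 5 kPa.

q_ult ≈ 215 kPa

Overburden at base level: q = 17.9 × 1.5 = 26.85 kPa.
Cohesion term c·N_c = 37 × 5.14 = 190.18 kPa; surcharge term q·N_q = 26.85 × 1 = 26.85 kPa.
q_ult = 190.18 + 26.85 = 217.03 kPa.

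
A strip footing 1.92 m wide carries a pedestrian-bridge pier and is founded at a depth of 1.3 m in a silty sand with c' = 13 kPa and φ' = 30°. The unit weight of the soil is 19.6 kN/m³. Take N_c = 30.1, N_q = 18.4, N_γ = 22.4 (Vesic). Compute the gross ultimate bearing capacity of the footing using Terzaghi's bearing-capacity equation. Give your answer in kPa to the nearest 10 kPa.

q_ult ≈ 1280 kPa

Effective surcharge at the founding depth q = γ·D_f = 19.6 × 1.3 = 25.48 kPa.
q_ult = c·N_c + q·N_q + 0.5·γ·B·N_γ
     = 13 × 30.1 + 25.48 × 18.4 + 0.5 × 19.6 × 1.92 × 22.4
     = 391.3 + 468.83 + 421.48 = 1281.6 kPa.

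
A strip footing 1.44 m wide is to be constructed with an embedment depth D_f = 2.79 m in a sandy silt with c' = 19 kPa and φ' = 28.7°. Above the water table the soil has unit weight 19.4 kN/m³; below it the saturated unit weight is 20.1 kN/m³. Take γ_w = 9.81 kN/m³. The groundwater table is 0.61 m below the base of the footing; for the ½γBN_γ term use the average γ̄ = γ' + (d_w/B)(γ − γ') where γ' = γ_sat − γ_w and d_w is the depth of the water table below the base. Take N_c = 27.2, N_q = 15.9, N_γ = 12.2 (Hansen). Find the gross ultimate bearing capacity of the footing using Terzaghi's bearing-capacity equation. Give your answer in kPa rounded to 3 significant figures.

q_ult ≈ 1500 kPa

Effective surcharge at the founding depth q = γ·D_f = 19.4 × 2.79 = 54.126 kPa.
With d_w = 0.61 m < B, γ̄ = 10.29 + (0.61/1.44) × (19.4 − 10.29) = 14.149 kN/m³.
q_ult = c·N_c + q·N_q + 0.5·γ·B·N_γ
     = 19 × 27.2 + 54.126 × 15.9 + 0.5 × 14.149 × 1.44 × 12.2
     = 516.8 + 860.6 + 124.29 = 1501.7 kPa.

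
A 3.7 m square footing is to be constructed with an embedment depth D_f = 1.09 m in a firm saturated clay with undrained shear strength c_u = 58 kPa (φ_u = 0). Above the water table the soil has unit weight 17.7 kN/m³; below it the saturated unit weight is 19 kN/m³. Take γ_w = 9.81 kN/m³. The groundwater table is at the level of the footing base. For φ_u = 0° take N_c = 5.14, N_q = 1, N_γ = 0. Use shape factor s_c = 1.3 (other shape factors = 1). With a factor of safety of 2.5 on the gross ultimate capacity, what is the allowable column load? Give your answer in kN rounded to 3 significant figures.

P_all ≈ 2230 kN

Effective surcharge at the founding depth q = γ·D_f = 17.7 × 1.09 = 19.293 kPa.
q_ult = c·N_c·s_c + q·N_q
     = 58 × 5.14 × 1.3 + 19.293 × 1
     = 387.56 + 19.293 = 406.85 kPa.
Gross allowable pressure q_all = 406.85 / 2.5 = 162.74 kPa.
Footing area = 13.69 m², so allowable column load = 162.74 × 13.69 = 2227.9 kN.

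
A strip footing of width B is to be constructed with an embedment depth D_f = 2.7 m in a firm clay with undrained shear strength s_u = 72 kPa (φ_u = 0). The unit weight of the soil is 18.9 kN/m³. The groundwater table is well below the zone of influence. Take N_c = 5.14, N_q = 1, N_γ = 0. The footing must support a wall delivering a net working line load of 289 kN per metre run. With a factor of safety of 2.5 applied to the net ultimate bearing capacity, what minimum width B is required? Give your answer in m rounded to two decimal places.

q = γ·D_f = 18.9 × 2.7 = 51.03 kPa.
c·N_c = 72 × 5.14 = 370.08 kPa
q·N_q = 51.03 × 1 = 51.03 kPa
q_ult = 370.08 + 51.03 = 421.11 kPa.
For φ = 0 the ½γBN_γ term vanishes, so q_ult is independent of B. q_net = 421.11 − 51.03 = 370.08 kPa; q_all(net) = 370.08/2.5 = 148.03 kPa.
Required width B = w / q_all(net) = 289 / 148.03 = 1.952 m.

B = 1.95 m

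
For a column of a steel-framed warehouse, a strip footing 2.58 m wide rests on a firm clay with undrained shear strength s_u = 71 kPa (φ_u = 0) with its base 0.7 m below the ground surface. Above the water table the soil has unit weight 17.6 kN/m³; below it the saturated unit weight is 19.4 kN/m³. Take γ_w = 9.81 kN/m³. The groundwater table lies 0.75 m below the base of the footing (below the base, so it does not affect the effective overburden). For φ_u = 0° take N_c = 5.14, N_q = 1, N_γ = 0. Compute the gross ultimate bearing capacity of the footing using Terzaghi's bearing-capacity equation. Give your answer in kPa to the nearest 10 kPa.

Effective surcharge at the founding depth q = γ·D_f = 17.6 × 0.7 = 12.32 kPa.
q_ult = c·N_c + q·N_q
     = 71 × 5.14 + 12.32 × 1
     = 364.94 + 12.32 = 377.26 kPa.

q_ult ≈ 380 kPa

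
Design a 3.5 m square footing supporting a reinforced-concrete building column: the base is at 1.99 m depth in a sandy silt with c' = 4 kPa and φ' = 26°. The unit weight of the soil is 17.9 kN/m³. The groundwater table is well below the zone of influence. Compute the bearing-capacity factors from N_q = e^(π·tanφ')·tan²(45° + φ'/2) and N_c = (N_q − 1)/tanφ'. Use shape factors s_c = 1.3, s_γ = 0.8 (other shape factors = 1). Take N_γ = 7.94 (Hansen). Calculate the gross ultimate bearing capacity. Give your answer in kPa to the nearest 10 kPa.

q_ult ≈ 740 kPa

tan26° = 0.4877, so N_q = e^(π×0.4877)·tan²(58°) = 4.629 × 2.561 = 11.85.
N_c = (11.85 − 1)/tan26° = 22.25.
q = γ·D_f = 17.9 × 1.99 = 35.621 kPa.
c·N_c·s_c = 4 × 22.254 × 1.3 = 115.72 kPa
q·N_q = 35.621 × 11.854 = 422.26 kPa
0.5·γ·B·N_γ·s_γ = 0.5 × 17.9 × 3.5 × 7.94 × 0.8 = 198.98 kPa
q_ult = 115.72 + 422.26 + 198.98 = 736.96 kPa.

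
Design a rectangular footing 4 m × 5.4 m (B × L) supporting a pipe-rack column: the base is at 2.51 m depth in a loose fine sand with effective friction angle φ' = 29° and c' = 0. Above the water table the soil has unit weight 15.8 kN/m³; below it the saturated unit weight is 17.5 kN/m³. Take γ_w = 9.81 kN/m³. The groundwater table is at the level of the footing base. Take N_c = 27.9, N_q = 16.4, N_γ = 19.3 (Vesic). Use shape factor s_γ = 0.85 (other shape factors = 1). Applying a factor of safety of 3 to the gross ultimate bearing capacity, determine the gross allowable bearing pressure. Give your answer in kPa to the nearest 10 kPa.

Effective surcharge at the founding depth q = γ·D_f = 15.8 × 2.51 = 39.658 kPa.
The water table coincides with the base, so in the self-weight term γ → γ' = 7.69 kN/m³.
q_ult = q·N_q + 0.5·γ·B·N_γ·s_γ
     = 39.658 × 16.4 + 0.5 × 7.69 × 4 × 19.3 × 0.85
     = 650.39 + 252.31 = 902.7 kPa.
q_all = q_ult / FS = 902.7 / 3 = 300.9 kPa.

q_all ≈ 300 kPa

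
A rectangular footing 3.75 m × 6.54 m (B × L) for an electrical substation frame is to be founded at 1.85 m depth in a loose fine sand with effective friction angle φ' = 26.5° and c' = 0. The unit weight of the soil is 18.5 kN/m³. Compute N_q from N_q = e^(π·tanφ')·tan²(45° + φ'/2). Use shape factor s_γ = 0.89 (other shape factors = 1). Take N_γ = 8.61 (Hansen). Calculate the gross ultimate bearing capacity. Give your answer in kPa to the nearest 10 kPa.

tan26.5° = 0.4986, so N_q = e^(π×0.4986)·tan²(58.25°) = 4.789 × 2.611 = 12.51.
Effective surcharge at the founding depth q = γ·D_f = 18.5 × 1.85 = 34.225 kPa.
q_ult = q·N_q + 0.5·γ·B·N_γ·s_γ
     = 34.225 × 12.506 + 0.5 × 18.5 × 3.75 × 8.61 × 0.89
     = 428.03 + 265.81 = 693.83 kPa.

q_ult ≈ 690 kPa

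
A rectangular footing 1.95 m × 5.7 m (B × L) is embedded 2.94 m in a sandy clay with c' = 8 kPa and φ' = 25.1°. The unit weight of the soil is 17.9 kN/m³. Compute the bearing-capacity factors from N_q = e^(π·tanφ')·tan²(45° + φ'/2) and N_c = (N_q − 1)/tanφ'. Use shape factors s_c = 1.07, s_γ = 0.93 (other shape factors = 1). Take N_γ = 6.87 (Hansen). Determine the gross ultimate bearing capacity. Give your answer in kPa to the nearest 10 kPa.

q_ult ≈ 860 kPa

tan25.1° = 0.4684, so N_q = e^(π×0.4684)·tan²(57.55°) = 4.356 × 2.473 = 10.78.
N_c = (10.78 − 1)/tan25.1° = 20.87.
q = γ·D_f = 17.9 × 2.94 = 52.626 kPa.
c·N_c·s_c = 8 × 20.867 × 1.07 = 178.63 kPa
q·N_q = 52.626 × 10.775 = 567.05 kPa
0.5·γ·B·N_γ·s_γ = 0.5 × 17.9 × 1.95 × 6.87 × 0.93 = 111.51 kPa
q_ult = 178.63 + 567.05 + 111.51 = 857.18 kPa.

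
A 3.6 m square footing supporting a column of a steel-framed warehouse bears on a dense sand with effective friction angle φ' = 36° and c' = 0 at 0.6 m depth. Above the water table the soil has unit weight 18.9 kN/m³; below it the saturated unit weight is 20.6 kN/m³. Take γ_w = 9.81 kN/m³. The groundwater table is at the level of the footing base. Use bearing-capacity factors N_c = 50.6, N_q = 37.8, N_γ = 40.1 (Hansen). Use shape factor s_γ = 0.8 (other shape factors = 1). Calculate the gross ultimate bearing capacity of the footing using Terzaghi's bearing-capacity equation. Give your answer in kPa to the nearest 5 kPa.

q_ult ≈ 1050 kPa

Overburden at base level: q = 18.9 × 0.6 = 11.34 kPa.
Below the base the soil is submerged, so the ½γBN_γ term uses γ' = 20.6 − 9.81 = 10.79 kN/m³.
Surcharge term q·N_q = 11.34 × 37.8 = 428.65 kPa; self-weight term 0.5·γ·B·N_γ·s_γ = 0.5 × 10.79 × 3.6 × 40.1 × 0.8 = 623.06 kPa.
q_ult = 428.65 + 623.06 = 1051.7 kPa.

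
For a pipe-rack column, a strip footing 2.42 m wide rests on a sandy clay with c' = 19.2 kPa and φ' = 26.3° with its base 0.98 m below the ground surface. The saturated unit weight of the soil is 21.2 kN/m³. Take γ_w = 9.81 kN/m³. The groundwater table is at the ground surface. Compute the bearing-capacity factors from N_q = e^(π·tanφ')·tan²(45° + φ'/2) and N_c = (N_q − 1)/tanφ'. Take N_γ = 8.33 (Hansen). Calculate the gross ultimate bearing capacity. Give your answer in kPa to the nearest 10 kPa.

q_ult ≈ 690 kPa

tan26.3° = 0.4942, so N_q = e^(π×0.4942)·tan²(58.15°) = 4.724 × 2.591 = 12.24.
N_c = (12.24 − 1)/tan26.3° = 22.74.
With the water table at the surface the whole profile is submerged: γ' = 21.2 − 9.81 = 11.39 kN/m³, so q = γ'·D_f = 11.162 kPa; the same γ' applies in the ½γBN_γ term.
q_ult = c·N_c + q·N_q + 0.5·γ·B·N_γ
     = 19.2 × 22.744 + 11.162 × 12.241 + 0.5 × 11.39 × 2.42 × 8.33
     = 436.68 + 136.63 + 114.8 = 688.12 kPa.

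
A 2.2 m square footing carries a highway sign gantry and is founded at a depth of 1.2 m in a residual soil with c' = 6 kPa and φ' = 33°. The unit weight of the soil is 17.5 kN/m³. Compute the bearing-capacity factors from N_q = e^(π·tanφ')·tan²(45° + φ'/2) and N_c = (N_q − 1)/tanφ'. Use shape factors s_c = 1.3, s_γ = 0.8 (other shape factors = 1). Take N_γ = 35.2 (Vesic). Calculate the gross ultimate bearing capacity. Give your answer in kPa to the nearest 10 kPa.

q_ult ≈ 1390 kPa

tan33° = 0.6494, so N_q = e^(π×0.6494)·tan²(61.5°) = 7.692 × 3.392 = 26.09.
N_c = (26.09 − 1)/tan33° = 38.64.
q = γ·D_f = 17.5 × 1.2 = 21 kPa.
c·N_c·s_c = 6 × 38.638 × 1.3 = 301.38 kPa
q·N_q = 21 × 26.092 = 547.93 kPa
0.5·γ·B·N_γ·s_γ = 0.5 × 17.5 × 2.2 × 35.2 × 0.8 = 542.08 kPa
q_ult = 301.38 + 547.93 + 542.08 = 1391.4 kPa.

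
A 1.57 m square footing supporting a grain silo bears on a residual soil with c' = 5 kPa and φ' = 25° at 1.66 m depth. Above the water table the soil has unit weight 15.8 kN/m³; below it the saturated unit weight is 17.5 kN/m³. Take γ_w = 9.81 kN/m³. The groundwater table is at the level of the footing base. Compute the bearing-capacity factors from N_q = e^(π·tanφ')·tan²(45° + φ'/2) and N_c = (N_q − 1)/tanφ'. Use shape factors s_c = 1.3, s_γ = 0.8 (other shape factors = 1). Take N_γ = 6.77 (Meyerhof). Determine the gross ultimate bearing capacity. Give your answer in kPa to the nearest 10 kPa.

q_ult ≈ 450 kPa

tan25° = 0.4663, so N_q = e^(π×0.4663)·tan²(57.5°) = 4.327 × 2.464 = 10.66.
N_c = (10.66 − 1)/tan25° = 20.72.
Overburden at base level: q = 15.8 × 1.66 = 26.228 kPa.
Below the base the soil is submerged, so the ½γBN_γ term uses γ' = 17.5 − 9.81 = 7.69 kN/m³.
Cohesion term c·N_c·s_c = 5 × 20.721 × 1.3 = 134.68 kPa; surcharge term q·N_q = 26.228 × 10.662 = 279.65 kPa; self-weight term 0.5·γ·B·N_γ·s_γ = 0.5 × 7.69 × 1.57 × 6.77 × 0.8 = 32.694 kPa.
q_ult = 134.68 + 279.65 + 32.694 = 447.02 kPa.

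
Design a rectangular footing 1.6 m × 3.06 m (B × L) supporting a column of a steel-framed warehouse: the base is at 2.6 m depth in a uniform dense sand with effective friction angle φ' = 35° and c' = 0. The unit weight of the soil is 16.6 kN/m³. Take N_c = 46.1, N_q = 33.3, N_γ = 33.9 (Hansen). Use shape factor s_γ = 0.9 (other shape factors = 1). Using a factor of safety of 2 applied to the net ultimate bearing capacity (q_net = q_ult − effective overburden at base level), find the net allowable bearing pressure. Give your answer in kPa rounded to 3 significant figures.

Effective surcharge at the founding depth q = γ·D_f = 16.6 × 2.6 = 43.16 kPa.
q_ult = q·N_q + 0.5·γ·B·N_γ·s_γ
     = 43.16 × 33.3 + 0.5 × 16.6 × 1.6 × 33.9 × 0.9
     = 1437.2 + 405.17 = 1842.4 kPa.
Net ultimate: q_net = 1842.4 − 43.16 = 1799.2 kPa.
q_all(net) = 1799.2 / 2 = 899.62 kPa.

q_all(net) ≈ 900 kPa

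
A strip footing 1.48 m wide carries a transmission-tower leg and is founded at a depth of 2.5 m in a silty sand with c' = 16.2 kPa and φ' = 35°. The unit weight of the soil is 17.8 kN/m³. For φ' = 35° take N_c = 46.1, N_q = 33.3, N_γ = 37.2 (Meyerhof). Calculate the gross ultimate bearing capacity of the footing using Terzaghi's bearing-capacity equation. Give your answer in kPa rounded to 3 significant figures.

Overburden at base level: q = 17.8 × 2.5 = 44.5 kPa.
Cohesion term c·N_c = 16.2 × 46.1 = 746.82 kPa; surcharge term q·N_q = 44.5 × 33.3 = 1481.8 kPa; self-weight term 0.5·γ·B·N_γ = 0.5 × 17.8 × 1.48 × 37.2 = 490 kPa.
q_ult = 746.82 + 1481.8 + 490 = 2718.7 kPa.

q_ult ≈ 2720 kPa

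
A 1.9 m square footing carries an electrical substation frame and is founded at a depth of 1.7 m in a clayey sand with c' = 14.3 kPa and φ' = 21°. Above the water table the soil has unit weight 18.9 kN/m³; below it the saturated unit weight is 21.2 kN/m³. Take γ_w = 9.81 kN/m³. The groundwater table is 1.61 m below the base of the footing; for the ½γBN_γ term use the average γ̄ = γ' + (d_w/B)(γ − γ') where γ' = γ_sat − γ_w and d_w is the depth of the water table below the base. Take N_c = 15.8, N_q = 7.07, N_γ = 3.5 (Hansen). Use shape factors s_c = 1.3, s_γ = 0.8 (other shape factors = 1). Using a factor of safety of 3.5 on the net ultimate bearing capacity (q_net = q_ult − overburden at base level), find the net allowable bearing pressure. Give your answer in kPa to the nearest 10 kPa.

q_all(net) ≈ 150 kPa

q = γ·D_f = 18.9 × 1.7 = 32.13 kPa.
γ' = 11.39 kN/m³; averaging over the depth B below the base, γ̄ = γ' + (d_w/B)(γ − γ') = 17.754 kN/m³.
c·N_c·s_c = 14.3 × 15.8 × 1.3 = 293.72 kPa
q·N_q = 32.13 × 7.07 = 227.16 kPa
0.5·γ·B·N_γ·s_γ = 0.5 × 17.754 × 1.9 × 3.5 × 0.8 = 47.225 kPa
q_ult = 293.72 + 227.16 + 47.225 = 568.11 kPa.
q_net = 568.11 − 32.13 = 535.98 kPa.
q_all(net) = 535.98 / 3.5 = 153.14 kPa.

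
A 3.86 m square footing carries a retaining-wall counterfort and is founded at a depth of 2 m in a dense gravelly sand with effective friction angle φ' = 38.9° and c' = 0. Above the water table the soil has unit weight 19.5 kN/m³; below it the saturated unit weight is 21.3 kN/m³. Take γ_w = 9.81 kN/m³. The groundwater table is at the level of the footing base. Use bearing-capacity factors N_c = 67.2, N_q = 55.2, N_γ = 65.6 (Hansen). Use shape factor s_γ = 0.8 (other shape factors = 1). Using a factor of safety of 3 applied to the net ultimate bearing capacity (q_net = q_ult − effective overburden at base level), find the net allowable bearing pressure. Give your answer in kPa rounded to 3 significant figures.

q_all(net) ≈ 1090 kPa

Effective surcharge at the founding depth q = γ·D_f = 19.5 × 2 = 39 kPa.
The water table coincides with the base, so in the self-weight term γ → γ' = 11.49 kN/m³.
q_ult = q·N_q + 0.5·γ·B·N_γ·s_γ
     = 39 × 55.2 + 0.5 × 11.49 × 3.86 × 65.6 × 0.8
     = 2152.8 + 1163.8 = 3316.6 kPa.
Net ultimate: q_net = 3316.6 − 39 = 3277.6 kPa.
q_all(net) = 3277.6 / 3 = 1092.5 kPa.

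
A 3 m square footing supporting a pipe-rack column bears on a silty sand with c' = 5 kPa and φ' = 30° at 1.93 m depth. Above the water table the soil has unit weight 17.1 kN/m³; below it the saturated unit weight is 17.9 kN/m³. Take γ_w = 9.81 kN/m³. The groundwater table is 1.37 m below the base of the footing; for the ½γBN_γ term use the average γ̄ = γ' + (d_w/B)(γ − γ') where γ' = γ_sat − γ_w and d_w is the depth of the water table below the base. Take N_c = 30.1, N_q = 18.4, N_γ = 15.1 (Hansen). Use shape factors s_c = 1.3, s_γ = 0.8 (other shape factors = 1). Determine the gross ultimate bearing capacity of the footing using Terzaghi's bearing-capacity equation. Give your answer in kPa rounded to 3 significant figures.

q_ult ≈ 1020 kPa

Overburden at base level: q = 17.1 × 1.93 = 33.003 kPa.
The water table is 1.37 m below the base (< B = 3 m), so the ½γBN_γ term uses γ̄ = γ' + (d_w/B)(γ − γ') = 8.09 + (1.37/3)(17.1 − 8.09) = 12.205 kN/m³.
Cohesion term c·N_c·s_c = 5 × 30.1 × 1.3 = 195.65 kPa; surcharge term q·N_q = 33.003 × 18.4 = 607.26 kPa; self-weight term 0.5·γ·B·N_γ·s_γ = 0.5 × 12.205 × 3 × 15.1 × 0.8 = 221.15 kPa.
q_ult = 195.65 + 607.26 + 221.15 = 1024.1 kPa.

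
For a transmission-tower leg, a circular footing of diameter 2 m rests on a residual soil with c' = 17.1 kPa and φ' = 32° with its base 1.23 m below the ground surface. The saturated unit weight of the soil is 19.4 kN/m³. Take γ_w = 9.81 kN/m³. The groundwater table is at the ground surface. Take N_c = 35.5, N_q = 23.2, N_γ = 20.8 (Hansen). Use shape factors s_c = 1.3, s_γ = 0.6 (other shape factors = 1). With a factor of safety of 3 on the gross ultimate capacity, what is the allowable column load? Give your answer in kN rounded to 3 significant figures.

P_all ≈ 1240 kN

γ' = 19.4 − 9.81 = 9.59 kN/m³ (submerged throughout). q = 9.59 × 1.23 = 11.796 kPa; the same γ' applies in the ½γBN_γ term.
c·N_c·s_c = 17.1 × 35.5 × 1.3 = 789.17 kPa
q·N_q = 11.796 × 23.2 = 273.66 kPa
0.5·γ·B·N_γ·s_γ = 0.5 × 9.59 × 2 × 20.8 × 0.6 = 119.68 kPa
q_ult = 789.17 + 273.66 + 119.68 = 1182.5 kPa.
Gross allowable pressure q_all = 1182.5 / 3 = 394.17 kPa.
Footing area = 3.1416 m², so allowable column load = 394.17 × 3.1416 = 1238.3 kN.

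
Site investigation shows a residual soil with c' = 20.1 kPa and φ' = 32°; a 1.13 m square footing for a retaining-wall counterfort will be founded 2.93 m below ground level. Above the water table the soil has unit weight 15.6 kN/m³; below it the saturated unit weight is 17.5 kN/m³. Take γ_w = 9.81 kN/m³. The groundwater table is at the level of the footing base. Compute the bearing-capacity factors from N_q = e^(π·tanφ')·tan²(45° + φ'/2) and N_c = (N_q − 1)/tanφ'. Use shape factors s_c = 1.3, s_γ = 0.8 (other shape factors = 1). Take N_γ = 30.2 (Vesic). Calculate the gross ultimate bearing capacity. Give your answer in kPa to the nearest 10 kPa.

tan32° = 0.6249, so N_q = e^(π×0.6249)·tan²(61°) = 7.121 × 3.255 = 23.18.
N_c = (23.18 − 1)/tan32° = 35.49.
q = γ·D_f = 15.6 × 2.93 = 45.708 kPa.
For the ½γBN_γ term take γ' = 17.5 − 9.81 = 7.69 kN/m³ (soil below base is submerged).
c·N_c·s_c = 20.1 × 35.49 × 1.3 = 927.36 kPa
q·N_q = 45.708 × 23.177 = 1059.4 kPa
0.5·γ·B·N_γ·s_γ = 0.5 × 7.69 × 1.13 × 30.2 × 0.8 = 104.97 kPa
q_ult = 927.36 + 1059.4 + 104.97 = 2091.7 kPa.

q_ult ≈ 2090 kPa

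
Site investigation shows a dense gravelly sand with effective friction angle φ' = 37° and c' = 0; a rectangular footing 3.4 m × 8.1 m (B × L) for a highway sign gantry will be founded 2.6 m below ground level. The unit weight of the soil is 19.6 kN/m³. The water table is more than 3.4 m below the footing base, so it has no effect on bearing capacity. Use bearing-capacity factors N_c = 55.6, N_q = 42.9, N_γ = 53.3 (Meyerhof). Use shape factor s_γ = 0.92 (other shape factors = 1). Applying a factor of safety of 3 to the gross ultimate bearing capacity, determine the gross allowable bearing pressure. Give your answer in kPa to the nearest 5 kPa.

Effective surcharge at the founding depth q = γ·D_f = 19.6 × 2.6 = 50.96 kPa.
q_ult = q·N_q + 0.5·γ·B·N_γ·s_γ
     = 50.96 × 42.9 + 0.5 × 19.6 × 3.4 × 53.3 × 0.92
     = 2186.2 + 1633.9 = 3820.1 kPa.
q_all = q_ult / FS = 3820.1 / 3 = 1273.4 kPa.

q_all ≈ 1275 kPa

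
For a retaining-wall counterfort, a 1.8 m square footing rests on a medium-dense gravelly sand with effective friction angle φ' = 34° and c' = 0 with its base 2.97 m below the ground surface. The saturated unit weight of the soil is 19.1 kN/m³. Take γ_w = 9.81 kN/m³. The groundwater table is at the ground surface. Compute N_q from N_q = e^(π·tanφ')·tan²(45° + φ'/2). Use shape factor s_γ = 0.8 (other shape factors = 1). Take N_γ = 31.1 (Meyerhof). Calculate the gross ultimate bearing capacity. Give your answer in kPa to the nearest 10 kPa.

q_ult ≈ 1020 kPa

tan34° = 0.6745, so N_q = e^(π×0.6745)·tan²(62°) = 8.323 × 3.537 = 29.44.
With the water table at the surface the whole profile is submerged: γ' = 19.1 − 9.81 = 9.29 kN/m³, so q = γ'·D_f = 27.591 kPa; the same γ' applies in the ½γBN_γ term.
q_ult = q·N_q + 0.5·γ·B·N_γ·s_γ
     = 27.591 × 29.44 + 0.5 × 9.29 × 1.8 × 31.1 × 0.8
     = 812.28 + 208.02 = 1020.3 kPa.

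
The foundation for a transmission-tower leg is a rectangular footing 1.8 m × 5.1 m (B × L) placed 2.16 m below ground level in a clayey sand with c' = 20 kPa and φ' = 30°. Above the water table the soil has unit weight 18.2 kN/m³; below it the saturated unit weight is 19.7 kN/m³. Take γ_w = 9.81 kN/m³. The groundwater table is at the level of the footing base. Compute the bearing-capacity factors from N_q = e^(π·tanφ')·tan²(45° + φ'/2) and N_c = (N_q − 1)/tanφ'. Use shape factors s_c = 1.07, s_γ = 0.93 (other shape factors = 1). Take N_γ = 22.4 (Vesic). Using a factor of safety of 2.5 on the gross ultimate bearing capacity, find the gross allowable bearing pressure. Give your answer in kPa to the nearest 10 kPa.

q_all ≈ 620 kPa

N_q = e^(π·tan30°)·tan²(60°) = 18.4; N_c = (N_q − 1)/tanφ' = 30.14.
q = γ·D_f = 18.2 × 2.16 = 39.312 kPa.
For the ½γBN_γ term take γ' = 19.7 − 9.81 = 9.89 kN/m³ (soil below base is submerged).
c·N_c·s_c = 20 × 30.14 × 1.07 = 644.99 kPa
q·N_q = 39.312 × 18.401 = 723.38 kPa
0.5·γ·B·N_γ·s_γ = 0.5 × 9.89 × 1.8 × 22.4 × 0.93 = 185.43 kPa
q_ult = 644.99 + 723.38 + 185.43 = 1553.8 kPa.
q_all = 1553.8 / 2.5 = 621.52 kPa.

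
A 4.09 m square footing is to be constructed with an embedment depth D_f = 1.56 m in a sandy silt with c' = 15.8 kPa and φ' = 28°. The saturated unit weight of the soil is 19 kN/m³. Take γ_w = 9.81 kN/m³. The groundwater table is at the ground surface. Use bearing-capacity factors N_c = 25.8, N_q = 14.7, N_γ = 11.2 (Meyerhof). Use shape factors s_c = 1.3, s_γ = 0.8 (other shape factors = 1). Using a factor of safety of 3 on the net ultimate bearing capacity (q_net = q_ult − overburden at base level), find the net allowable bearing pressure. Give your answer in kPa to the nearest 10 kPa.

q_all(net) ≈ 300 kPa

With the water table at the surface the whole profile is submerged: γ' = 19 − 9.81 = 9.19 kN/m³, so q = γ'·D_f = 14.336 kPa; the same γ' applies in the ½γBN_γ term.
q_ult = c·N_c·s_c + q·N_q + 0.5·γ·B·N_γ·s_γ
     = 15.8 × 25.8 × 1.3 + 14.336 × 14.7 + 0.5 × 9.19 × 4.09 × 11.2 × 0.8
     = 529.93 + 210.75 + 168.39 = 909.07 kPa.
q_net = 909.07 − 14.336 = 894.73 kPa.
q_all(net) = 894.73 / 3 = 298.24 kPa.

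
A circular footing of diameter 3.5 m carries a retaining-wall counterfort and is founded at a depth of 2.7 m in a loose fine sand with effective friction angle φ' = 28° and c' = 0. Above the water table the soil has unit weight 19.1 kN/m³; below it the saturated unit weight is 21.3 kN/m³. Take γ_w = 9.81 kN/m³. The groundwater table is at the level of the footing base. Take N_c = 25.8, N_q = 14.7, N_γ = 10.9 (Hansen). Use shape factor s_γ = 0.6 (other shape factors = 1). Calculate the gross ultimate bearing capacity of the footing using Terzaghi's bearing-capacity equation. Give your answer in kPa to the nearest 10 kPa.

q = γ·D_f = 19.1 × 2.7 = 51.57 kPa.
For the ½γBN_γ term take γ' = 21.3 − 9.81 = 11.49 kN/m³ (soil below base is submerged).
q·N_q = 51.57 × 14.7 = 758.08 kPa
0.5·γ·B·N_γ·s_γ = 0.5 × 11.49 × 3.5 × 10.9 × 0.6 = 131.5 kPa
q_ult = 758.08 + 131.5 = 889.58 kPa.

q_ult ≈ 890 kPa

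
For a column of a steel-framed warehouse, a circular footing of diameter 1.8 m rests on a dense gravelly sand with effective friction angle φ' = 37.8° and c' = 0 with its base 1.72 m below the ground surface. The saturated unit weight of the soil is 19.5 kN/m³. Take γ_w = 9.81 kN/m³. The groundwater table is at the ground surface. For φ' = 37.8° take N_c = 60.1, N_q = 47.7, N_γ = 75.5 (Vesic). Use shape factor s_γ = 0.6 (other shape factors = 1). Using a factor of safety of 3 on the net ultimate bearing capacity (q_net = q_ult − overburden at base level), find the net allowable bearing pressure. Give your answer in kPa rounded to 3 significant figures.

q_all(net) ≈ 391 kPa

Water table at ground surface, so effective unit weight γ' = 19.5 − 9.81 = 9.69 kN/m³ is used throughout; overburden q = 9.69 × 1.72 = 16.667 kPa; the same γ' applies in the ½γBN_γ term.
Surcharge term q·N_q = 16.667 × 47.7 = 795.01 kPa; self-weight term 0.5·γ·B·N_γ·s_γ = 0.5 × 9.69 × 1.8 × 75.5 × 0.6 = 395.06 kPa.
q_ult = 795.01 + 395.06 = 1190.1 kPa.
q_net = 1190.1 − 16.667 = 1173.4 kPa.
q_all(net) = 1173.4 / 3 = 391.13 kPa.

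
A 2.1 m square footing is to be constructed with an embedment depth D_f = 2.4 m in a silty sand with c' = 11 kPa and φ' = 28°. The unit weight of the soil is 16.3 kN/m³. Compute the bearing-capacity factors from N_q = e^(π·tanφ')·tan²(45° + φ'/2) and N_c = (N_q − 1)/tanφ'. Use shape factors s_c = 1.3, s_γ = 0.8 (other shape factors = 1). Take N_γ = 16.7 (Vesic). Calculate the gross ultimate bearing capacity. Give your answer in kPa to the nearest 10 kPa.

q_ult ≈ 1170 kPa

tan28° = 0.5317, so N_q = e^(π×0.5317)·tan²(59°) = 5.314 × 2.77 = 14.72.
N_c = (14.72 − 1)/tan28° = 25.8.
q = γ·D_f = 16.3 × 2.4 = 39.12 kPa.
c·N_c·s_c = 11 × 25.803 × 1.3 = 368.99 kPa
q·N_q = 39.12 × 14.72 = 575.84 kPa
0.5·γ·B·N_γ·s_γ = 0.5 × 16.3 × 2.1 × 16.7 × 0.8 = 228.66 kPa
q_ult = 368.99 + 575.84 + 228.66 = 1173.5 kPa.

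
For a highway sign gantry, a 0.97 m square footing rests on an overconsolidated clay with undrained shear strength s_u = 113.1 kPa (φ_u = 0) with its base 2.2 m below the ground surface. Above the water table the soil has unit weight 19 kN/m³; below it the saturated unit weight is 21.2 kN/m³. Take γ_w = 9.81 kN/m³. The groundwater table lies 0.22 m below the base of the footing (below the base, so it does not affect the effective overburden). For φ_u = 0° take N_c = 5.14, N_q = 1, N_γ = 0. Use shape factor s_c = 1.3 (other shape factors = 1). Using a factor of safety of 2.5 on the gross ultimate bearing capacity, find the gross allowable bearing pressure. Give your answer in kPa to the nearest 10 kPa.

Overburden at base level: q = 19 × 2.2 = 41.8 kPa.
Cohesion term c·N_c·s_c = 113.1 × 5.14 × 1.3 = 755.73 kPa; surcharge term q·N_q = 41.8 × 1 = 41.8 kPa.
q_ult = 755.73 + 41.8 = 797.53 kPa.
q_all = 797.53 / 2.5 = 319.01 kPa.

q_all ≈ 320 kPa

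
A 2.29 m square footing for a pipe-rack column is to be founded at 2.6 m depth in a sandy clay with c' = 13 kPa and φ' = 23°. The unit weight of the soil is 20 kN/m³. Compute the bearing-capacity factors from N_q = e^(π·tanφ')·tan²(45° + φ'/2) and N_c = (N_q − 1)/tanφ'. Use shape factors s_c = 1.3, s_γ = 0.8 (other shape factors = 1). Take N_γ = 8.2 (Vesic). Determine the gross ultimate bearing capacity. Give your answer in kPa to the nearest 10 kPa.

tan23° = 0.4245, so N_q = e^(π×0.4245)·tan²(56.5°) = 3.794 × 2.283 = 8.66.
N_c = (8.66 − 1)/tan23° = 18.05.
q = γ·D_f = 20 × 2.6 = 52 kPa.
c·N_c·s_c = 13 × 18.049 × 1.3 = 305.02 kPa
q·N_q = 52 × 8.6612 = 450.38 kPa
0.5·γ·B·N_γ·s_γ = 0.5 × 20 × 2.29 × 8.2 × 0.8 = 150.22 kPa
q_ult = 305.02 + 450.38 + 150.22 = 905.63 kPa.

q_ult ≈ 910 kPa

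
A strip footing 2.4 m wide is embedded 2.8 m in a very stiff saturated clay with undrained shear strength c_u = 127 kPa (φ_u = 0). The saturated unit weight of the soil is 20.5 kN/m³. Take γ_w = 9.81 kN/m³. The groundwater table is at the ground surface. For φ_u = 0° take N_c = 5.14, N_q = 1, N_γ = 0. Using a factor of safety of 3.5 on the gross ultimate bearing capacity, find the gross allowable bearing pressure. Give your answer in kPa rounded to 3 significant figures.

q_all ≈ 195 kPa

γ' = 20.5 − 9.81 = 10.69 kN/m³ (submerged throughout). q = 10.69 × 2.8 = 29.932 kPa.
c·N_c = 127 × 5.14 = 652.78 kPa
q·N_q = 29.932 × 1 = 29.932 kPa
q_ult = 652.78 + 29.932 = 682.71 kPa.
q_all = 682.71 / 3.5 = 195.06 kPa.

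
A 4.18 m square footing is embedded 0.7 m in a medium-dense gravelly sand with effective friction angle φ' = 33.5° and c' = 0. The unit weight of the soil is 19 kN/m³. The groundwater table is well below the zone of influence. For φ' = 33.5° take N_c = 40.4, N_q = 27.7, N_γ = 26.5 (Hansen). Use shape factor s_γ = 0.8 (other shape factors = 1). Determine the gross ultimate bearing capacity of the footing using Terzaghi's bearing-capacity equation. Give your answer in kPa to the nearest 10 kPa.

q_ult ≈ 1210 kPa

q = γ·D_f = 19 × 0.7 = 13.3 kPa.
q·N_q = 13.3 × 27.7 = 368.41 kPa
0.5·γ·B·N_γ·s_γ = 0.5 × 19 × 4.18 × 26.5 × 0.8 = 841.85 kPa
q_ult = 368.41 + 841.85 = 1210.3 kPa.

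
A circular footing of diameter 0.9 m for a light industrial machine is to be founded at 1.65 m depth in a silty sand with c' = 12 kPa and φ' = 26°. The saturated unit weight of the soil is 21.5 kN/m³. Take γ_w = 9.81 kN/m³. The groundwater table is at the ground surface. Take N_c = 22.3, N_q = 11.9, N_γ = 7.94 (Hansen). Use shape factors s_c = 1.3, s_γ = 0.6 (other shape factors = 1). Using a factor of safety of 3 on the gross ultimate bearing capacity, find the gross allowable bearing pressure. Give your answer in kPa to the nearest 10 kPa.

With the water table at the surface the whole profile is submerged: γ' = 21.5 − 9.81 = 11.69 kN/m³, so q = γ'·D_f = 19.288 kPa; the same γ' applies in the ½γBN_γ term.
q_ult = c·N_c·s_c + q·N_q + 0.5·γ·B·N_γ·s_γ
     = 12 × 22.3 × 1.3 + 19.288 × 11.9 + 0.5 × 11.69 × 0.9 × 7.94 × 0.6
     = 347.88 + 229.53 + 25.061 = 602.47 kPa.
q_all = 602.47 / 3 = 200.82 kPa.

q_all ≈ 200 kPa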